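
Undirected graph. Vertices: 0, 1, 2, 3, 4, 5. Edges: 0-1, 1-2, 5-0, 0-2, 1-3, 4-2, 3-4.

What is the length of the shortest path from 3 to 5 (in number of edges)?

3

Distance 0: 3.
Distance 1: 1, 4.
Distance 2: 0, 2.
Distance 3: 5 — contains 5.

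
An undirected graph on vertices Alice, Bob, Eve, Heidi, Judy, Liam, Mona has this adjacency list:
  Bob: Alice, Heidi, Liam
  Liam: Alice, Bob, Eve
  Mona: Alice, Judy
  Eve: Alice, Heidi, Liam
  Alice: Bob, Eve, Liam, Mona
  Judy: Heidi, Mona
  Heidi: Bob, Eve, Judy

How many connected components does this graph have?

1

From Alice: component {Alice, Bob, Eve, Heidi, Judy, Liam, Mona}.
That's 1 component.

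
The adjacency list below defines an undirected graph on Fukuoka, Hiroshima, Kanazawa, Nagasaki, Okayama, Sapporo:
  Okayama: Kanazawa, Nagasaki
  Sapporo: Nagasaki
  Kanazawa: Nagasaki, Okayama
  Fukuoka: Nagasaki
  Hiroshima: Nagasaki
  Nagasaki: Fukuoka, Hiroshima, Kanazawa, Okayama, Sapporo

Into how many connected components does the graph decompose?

1

From Fukuoka: component {Fukuoka, Hiroshima, Kanazawa, Nagasaki, Okayama, Sapporo}.
That's 1 component.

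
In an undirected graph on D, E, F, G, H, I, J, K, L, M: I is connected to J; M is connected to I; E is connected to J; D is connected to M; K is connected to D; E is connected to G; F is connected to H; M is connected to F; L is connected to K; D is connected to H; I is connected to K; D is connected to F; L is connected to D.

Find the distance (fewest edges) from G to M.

Distance 0: G.
Distance 1: E.
Distance 2: J.
Distance 3: I.
Distance 4: K, M — contains M.

4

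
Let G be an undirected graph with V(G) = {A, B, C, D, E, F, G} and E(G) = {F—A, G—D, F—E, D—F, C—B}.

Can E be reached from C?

Explore from C.
Distance 1: reach B.
The search is exhausted without reaching E; it lies in a different component.

No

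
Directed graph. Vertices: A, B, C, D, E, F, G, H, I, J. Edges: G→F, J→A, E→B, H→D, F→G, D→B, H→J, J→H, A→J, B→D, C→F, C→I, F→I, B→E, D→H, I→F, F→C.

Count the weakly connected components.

2

From A: component {A, B, D, E, H, J}.
From C: component {C, F, G, I}.
That's 2 components.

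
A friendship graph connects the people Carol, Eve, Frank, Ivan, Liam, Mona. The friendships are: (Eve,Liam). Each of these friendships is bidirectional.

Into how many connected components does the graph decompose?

5

From Carol: component {Carol}.
From Eve: component {Eve, Liam}.
From Frank: component {Frank}.
From Ivan: component {Ivan}.
From Mona: component {Mona}.
That's 5 components.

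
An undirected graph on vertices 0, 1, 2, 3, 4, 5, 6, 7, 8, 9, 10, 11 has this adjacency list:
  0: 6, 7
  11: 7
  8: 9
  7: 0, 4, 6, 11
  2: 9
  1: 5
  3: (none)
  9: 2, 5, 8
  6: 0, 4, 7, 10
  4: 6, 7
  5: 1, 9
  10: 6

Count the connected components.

From 0: component {0, 4, 6, 7, 10, 11}.
From 1: component {1, 2, 5, 8, 9}.
From 3: component {3}.
That's 3 components.

3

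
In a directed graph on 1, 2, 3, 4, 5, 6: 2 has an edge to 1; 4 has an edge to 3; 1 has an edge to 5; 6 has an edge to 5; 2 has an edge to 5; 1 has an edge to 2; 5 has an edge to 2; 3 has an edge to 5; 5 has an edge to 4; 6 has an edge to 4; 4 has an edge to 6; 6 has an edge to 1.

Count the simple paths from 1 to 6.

1→2→5→4→6
1→5→4→6

2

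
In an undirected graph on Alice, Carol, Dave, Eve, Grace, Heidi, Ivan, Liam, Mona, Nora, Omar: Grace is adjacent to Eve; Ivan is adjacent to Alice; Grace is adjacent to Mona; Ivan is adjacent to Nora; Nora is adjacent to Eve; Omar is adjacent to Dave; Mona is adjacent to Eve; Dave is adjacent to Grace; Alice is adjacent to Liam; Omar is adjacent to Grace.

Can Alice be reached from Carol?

Carol has no edges, so nothing is reachable from it.

No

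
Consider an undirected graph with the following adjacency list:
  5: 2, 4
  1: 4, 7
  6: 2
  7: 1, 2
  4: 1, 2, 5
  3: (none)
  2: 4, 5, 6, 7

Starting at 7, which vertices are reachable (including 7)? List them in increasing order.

1, 2, 4, 5, 6, 7

Start at 7.
Its neighbours: 1, 2.
Then their neighbours: 4, 5, 6.
Nothing further is reachable.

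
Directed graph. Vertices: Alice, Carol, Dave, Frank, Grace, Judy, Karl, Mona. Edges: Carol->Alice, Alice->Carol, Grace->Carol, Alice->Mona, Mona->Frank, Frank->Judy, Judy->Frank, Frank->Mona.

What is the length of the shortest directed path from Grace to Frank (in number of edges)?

4

Distance 0: Grace.
Distance 1: Carol.
Distance 2: Alice.
Distance 3: Mona.
Distance 4: Frank — contains Frank.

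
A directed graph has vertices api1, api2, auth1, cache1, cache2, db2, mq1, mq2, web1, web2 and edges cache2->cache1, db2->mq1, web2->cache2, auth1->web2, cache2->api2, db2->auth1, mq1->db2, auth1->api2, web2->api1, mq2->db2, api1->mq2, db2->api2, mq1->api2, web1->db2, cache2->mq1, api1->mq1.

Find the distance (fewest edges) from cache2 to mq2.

Distance 0: cache2.
Distance 1: api2, cache1, mq1.
Distance 2: db2.
Distance 3: auth1.
Distance 4: web2.
Distance 5: api1.
Distance 6: mq2 — contains mq2.

6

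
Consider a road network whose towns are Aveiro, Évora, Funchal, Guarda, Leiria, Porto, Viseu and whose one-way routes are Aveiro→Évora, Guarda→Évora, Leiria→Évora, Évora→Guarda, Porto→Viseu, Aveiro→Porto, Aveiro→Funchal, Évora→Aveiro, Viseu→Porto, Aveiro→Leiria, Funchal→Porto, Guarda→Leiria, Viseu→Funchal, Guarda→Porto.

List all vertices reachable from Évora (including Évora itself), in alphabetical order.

Aveiro, Évora, Funchal, Guarda, Leiria, Porto, Viseu

Start at Évora.
Its neighbours: Aveiro, Guarda.
Then their neighbours: Funchal, Leiria, Porto.
Then next layer: Viseu.
Every vertex is now reached.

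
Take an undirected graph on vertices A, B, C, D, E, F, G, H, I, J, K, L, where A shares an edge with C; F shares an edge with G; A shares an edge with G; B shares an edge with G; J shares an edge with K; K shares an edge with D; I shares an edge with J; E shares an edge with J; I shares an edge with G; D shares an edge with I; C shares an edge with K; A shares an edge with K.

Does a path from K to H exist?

No

Explore from K.
Distance 1: reach A, C, D, J.
Distance 2: reach E, G, I.
Distance 3: reach B, F.
The search is exhausted without reaching H; it lies in a different component.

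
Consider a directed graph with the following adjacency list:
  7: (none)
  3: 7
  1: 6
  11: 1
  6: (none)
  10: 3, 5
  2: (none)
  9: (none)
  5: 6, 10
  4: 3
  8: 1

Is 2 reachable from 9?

No

9 has no outgoing edges, so nothing is reachable from it.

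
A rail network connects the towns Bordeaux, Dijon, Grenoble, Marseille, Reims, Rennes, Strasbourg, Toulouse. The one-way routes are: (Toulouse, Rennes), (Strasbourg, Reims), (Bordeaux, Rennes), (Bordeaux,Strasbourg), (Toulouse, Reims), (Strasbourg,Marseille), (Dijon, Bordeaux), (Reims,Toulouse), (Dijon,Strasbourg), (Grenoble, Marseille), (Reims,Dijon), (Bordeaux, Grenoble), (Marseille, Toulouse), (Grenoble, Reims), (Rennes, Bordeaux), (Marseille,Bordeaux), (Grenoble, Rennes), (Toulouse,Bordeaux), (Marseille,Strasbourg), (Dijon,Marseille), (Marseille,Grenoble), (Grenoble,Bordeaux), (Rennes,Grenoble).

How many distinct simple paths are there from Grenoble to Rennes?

23

Grenoble→Bordeaux→Rennes
Grenoble→Bordeaux→Strasbourg→Marseille→Toulouse→Rennes
Grenoble→Bordeaux→Strasbourg→Reims→Dijon→Marseille→Toulouse→Rennes
Grenoble→Bordeaux→Strasbourg→Reims→Toulouse→Rennes
Grenoble→Marseille→Bordeaux→Rennes
Grenoble→Marseille→Bordeaux→Strasbourg→Reims→Toulouse→Rennes
Grenoble→Marseille→Strasbourg→Reims→Dijon→Bordeaux→Rennes
Grenoble→Marseille→Strasbourg→Reims→Toulouse→Bordeaux→Rennes
... and 15 more.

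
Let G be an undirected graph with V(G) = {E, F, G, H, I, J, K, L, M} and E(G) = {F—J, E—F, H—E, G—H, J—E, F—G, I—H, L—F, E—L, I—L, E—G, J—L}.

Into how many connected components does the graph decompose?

3

From E: component {E, F, G, H, I, J, L}.
From K: component {K}.
From M: component {M}.
That's 3 components.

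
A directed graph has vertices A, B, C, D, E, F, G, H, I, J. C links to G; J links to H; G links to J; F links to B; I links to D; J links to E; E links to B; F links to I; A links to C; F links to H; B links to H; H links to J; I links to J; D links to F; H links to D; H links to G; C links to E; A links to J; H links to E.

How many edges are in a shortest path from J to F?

3

Distance 0: J.
Distance 1: E, H.
Distance 2: B, D, G.
Distance 3: F — contains F.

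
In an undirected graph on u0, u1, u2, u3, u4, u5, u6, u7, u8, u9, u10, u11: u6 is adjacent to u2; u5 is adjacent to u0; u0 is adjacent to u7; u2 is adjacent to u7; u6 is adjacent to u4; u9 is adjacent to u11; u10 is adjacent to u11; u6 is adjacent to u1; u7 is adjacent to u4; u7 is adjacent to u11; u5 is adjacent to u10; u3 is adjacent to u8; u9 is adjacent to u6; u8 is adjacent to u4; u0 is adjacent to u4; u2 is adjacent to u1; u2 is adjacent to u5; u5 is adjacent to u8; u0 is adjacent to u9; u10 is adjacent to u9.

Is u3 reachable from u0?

Yes

Explore from u0.
Distance 1: reach u4, u5, u7, u9.
Distance 2: reach u2, u6, u8, u10, u11.
Distance 3: reach u1, u3.
Found u3.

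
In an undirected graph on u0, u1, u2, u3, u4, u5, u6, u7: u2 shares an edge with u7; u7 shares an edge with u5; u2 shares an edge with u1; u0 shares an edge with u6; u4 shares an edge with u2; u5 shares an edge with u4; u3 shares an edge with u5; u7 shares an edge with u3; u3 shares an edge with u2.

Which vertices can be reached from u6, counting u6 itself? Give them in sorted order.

Start at u6.
Its neighbours: u0.
Nothing further is reachable.

u0, u6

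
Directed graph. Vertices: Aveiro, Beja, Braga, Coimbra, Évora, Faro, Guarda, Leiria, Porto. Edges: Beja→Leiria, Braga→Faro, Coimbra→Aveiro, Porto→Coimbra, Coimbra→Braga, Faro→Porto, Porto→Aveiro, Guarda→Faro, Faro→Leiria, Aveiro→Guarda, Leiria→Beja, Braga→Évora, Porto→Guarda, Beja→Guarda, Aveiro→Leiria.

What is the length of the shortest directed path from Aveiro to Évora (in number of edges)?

6

Distance 0: Aveiro.
Distance 1: Guarda, Leiria.
Distance 2: Beja, Faro.
Distance 3: Porto.
Distance 4: Coimbra.
Distance 5: Braga.
Distance 6: Évora — contains Évora.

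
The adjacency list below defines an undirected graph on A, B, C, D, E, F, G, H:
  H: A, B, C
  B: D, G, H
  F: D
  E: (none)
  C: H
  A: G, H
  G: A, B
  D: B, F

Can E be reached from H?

Explore from H.
Distance 1: reach A, B, C.
Distance 2: reach D, G.
Distance 3: reach F.
The search is exhausted without reaching E; it lies in a different component.

No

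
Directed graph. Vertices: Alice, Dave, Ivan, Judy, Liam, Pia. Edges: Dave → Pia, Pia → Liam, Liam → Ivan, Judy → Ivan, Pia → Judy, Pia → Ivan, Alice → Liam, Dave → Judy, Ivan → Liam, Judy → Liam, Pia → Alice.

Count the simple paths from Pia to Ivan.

5

Pia→Alice→Liam→Ivan
Pia→Ivan
Pia→Judy→Ivan
Pia→Judy→Liam→Ivan
Pia→Liam→Ivan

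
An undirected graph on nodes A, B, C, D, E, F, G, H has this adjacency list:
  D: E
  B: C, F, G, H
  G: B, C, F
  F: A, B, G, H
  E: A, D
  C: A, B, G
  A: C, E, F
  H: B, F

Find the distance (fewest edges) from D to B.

Distance 0: D.
Distance 1: E.
Distance 2: A.
Distance 3: C, F.
Distance 4: B, G, H — contains B.

4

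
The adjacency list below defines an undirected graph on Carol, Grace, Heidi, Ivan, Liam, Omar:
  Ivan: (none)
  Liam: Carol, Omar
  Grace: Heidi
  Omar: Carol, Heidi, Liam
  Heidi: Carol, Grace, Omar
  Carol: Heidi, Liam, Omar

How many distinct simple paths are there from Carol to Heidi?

3

Carol–Heidi
Carol–Liam–Omar–Heidi
Carol–Omar–Heidi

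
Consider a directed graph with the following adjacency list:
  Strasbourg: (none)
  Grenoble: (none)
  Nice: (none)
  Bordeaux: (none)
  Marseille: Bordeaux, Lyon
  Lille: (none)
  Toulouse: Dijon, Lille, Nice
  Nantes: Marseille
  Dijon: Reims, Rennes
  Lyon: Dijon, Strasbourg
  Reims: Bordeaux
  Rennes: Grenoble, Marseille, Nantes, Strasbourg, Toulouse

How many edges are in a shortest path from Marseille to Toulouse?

Distance 0: Marseille.
Distance 1: Bordeaux, Lyon.
Distance 2: Dijon, Strasbourg.
Distance 3: Reims, Rennes.
Distance 4: Grenoble, Nantes, Toulouse — contains Toulouse.

4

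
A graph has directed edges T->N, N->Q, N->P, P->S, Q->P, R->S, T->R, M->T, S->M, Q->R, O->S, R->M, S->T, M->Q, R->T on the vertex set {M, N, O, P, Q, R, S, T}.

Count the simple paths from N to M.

N→P→S→M
N→P→S→T→R→M
N→Q→P→S→M
N→Q→P→S→T→R→M
N→Q→R→M
N→Q→R→S→M

6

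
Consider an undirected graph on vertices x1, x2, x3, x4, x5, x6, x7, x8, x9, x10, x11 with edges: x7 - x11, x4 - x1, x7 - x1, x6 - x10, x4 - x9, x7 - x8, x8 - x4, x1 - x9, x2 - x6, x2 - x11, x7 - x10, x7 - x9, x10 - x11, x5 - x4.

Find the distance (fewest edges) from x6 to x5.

5

Distance 0: x6.
Distance 1: x2, x10.
Distance 2: x7, x11.
Distance 3: x1, x8, x9.
Distance 4: x4.
Distance 5: x5 — contains x5.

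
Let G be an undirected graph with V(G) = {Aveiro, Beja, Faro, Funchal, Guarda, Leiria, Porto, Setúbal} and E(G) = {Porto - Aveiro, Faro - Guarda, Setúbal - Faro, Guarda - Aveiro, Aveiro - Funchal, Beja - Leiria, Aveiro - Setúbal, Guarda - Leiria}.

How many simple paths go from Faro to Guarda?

Faro–Guarda
Faro–Setúbal–Aveiro–Guarda

2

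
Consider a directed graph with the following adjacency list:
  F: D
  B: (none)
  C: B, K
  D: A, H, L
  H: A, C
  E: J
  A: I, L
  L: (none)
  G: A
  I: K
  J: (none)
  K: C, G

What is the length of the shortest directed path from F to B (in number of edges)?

4

Distance 0: F.
Distance 1: D.
Distance 2: A, H, L.
Distance 3: C, I.
Distance 4: B, K — contains B.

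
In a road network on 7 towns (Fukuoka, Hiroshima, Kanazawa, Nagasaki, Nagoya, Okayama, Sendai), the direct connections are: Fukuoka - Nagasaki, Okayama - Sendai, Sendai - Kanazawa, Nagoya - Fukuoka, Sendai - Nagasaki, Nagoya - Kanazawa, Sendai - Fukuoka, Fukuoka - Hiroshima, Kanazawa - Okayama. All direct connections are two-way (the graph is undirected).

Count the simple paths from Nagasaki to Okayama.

7

Nagasaki–Fukuoka–Nagoya–Kanazawa–Okayama
Nagasaki–Fukuoka–Nagoya–Kanazawa–Sendai–Okayama
Nagasaki–Fukuoka–Sendai–Kanazawa–Okayama
Nagasaki–Fukuoka–Sendai–Okayama
Nagasaki–Sendai–Fukuoka–Nagoya–Kanazawa–Okayama
Nagasaki–Sendai–Kanazawa–Okayama
Nagasaki–Sendai–Okayama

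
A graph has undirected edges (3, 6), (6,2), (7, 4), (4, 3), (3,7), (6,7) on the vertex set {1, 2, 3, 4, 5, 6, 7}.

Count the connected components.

From 1: component {1}.
From 2: component {2, 3, 4, 6, 7}.
From 5: component {5}.
That's 3 components.

3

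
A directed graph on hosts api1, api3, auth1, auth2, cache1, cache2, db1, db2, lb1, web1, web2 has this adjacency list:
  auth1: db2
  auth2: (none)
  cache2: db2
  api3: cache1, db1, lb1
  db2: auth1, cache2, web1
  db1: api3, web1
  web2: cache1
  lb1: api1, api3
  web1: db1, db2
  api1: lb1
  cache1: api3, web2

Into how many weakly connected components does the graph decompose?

2

From api1: component {api1, api3, auth1, cache1, cache2, db1, db2, lb1, web1, web2}.
From auth2: component {auth2}.
That's 2 components.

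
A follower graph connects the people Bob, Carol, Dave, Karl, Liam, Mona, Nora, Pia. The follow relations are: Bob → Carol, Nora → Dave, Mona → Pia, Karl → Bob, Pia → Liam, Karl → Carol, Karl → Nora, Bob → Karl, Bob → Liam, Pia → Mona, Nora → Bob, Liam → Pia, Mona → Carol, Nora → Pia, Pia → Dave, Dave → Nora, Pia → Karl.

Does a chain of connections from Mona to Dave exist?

Explore from Mona.
Distance 1: reach Carol, Pia.
Distance 2: reach Dave, Karl, Liam.
Found Dave.

Yes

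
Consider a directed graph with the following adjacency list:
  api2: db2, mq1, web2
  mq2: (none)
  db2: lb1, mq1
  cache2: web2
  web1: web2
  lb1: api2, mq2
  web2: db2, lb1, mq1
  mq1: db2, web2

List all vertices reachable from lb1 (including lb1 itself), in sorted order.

api2, db2, lb1, mq1, mq2, web2

Start at lb1.
Its neighbours: api2, mq2.
Then their neighbours: db2, mq1, web2.
Nothing further is reachable.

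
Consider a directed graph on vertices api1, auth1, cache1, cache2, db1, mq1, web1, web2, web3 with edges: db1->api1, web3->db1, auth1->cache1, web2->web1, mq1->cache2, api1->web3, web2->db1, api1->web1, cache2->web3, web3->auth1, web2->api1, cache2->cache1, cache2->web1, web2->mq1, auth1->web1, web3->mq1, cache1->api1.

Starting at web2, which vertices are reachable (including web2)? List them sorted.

Start at web2.
Its neighbours: api1, db1, mq1, web1.
Then their neighbours: cache2, web3.
Then next layer: auth1, cache1.
Every vertex is now reached.

api1, auth1, cache1, cache2, db1, mq1, web1, web2, web3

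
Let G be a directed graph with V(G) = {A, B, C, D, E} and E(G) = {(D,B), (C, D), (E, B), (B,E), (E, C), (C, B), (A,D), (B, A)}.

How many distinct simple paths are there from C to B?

C→B
C→D→B

2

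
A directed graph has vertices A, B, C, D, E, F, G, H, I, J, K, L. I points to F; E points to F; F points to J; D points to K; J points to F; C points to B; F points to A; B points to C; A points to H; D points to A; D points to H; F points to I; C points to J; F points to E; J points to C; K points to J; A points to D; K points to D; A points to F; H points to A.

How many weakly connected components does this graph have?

From A: component {A, B, C, D, E, F, H, I, J, K}.
From G: component {G}.
From L: component {L}.
That's 3 components.

3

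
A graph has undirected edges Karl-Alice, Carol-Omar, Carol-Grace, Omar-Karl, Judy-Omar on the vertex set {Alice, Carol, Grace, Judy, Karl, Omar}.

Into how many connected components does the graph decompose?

From Alice: component {Alice, Carol, Grace, Judy, Karl, Omar}.
That's 1 component.

1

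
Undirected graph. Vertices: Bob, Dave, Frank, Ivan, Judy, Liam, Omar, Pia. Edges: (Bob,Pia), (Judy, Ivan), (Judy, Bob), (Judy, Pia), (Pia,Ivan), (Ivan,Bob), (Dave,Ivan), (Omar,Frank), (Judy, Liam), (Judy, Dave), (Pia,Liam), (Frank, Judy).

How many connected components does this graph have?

1

From Bob: component {Bob, Dave, Frank, Ivan, Judy, Liam, Omar, Pia}.
That's 1 component.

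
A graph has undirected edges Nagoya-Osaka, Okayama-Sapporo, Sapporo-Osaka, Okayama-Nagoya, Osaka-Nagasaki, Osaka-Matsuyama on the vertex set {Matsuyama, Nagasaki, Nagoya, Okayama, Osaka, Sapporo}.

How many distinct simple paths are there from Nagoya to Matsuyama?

Nagoya–Okayama–Sapporo–Osaka–Matsuyama
Nagoya–Osaka–Matsuyama

2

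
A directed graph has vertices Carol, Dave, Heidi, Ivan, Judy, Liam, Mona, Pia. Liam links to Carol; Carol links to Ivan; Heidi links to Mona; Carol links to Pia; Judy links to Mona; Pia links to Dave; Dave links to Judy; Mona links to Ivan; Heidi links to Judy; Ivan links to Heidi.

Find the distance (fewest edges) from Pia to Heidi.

Distance 0: Pia.
Distance 1: Dave.
Distance 2: Judy.
Distance 3: Mona.
Distance 4: Ivan.
Distance 5: Heidi — contains Heidi.

5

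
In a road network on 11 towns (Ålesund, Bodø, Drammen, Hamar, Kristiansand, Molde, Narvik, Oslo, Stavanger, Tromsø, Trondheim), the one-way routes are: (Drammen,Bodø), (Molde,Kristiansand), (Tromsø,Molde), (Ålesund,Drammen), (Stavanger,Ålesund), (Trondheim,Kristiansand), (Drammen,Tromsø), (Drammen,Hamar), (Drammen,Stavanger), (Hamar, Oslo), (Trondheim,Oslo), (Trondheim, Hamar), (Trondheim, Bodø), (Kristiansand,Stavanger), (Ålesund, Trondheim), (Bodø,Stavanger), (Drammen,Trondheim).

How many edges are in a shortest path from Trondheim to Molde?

6

Distance 0: Trondheim.
Distance 1: Bodø, Hamar, Kristiansand, Oslo.
Distance 2: Stavanger.
Distance 3: Ålesund.
Distance 4: Drammen.
Distance 5: Tromsø.
Distance 6: Molde — contains Molde.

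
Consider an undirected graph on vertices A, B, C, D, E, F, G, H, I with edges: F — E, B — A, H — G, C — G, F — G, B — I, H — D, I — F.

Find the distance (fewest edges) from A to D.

6

Distance 0: A.
Distance 1: B.
Distance 2: I.
Distance 3: F.
Distance 4: E, G.
Distance 5: C, H.
Distance 6: D — contains D.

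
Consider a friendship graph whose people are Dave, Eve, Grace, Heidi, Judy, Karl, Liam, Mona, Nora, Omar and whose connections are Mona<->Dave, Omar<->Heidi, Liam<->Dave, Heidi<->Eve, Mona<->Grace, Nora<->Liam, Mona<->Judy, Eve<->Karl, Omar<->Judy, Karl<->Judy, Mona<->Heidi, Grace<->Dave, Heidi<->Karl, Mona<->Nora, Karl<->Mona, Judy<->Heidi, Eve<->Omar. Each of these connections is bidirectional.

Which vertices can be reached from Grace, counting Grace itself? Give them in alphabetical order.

Dave, Eve, Grace, Heidi, Judy, Karl, Liam, Mona, Nora, Omar

Start at Grace.
Its neighbours: Dave, Mona.
Then their neighbours: Heidi, Judy, Karl, Liam, Nora.
Then next layer: Eve, Omar.
Every vertex is now reached.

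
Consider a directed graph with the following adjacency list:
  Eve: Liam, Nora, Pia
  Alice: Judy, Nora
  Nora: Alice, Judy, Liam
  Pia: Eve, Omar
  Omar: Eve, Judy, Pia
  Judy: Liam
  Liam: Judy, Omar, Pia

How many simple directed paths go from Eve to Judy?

Eve→Liam→Judy
Eve→Liam→Omar→Judy
Eve→Liam→Pia→Omar→Judy
Eve→Nora→Alice→Judy
Eve→Nora→Judy
Eve→Nora→Liam→Judy
Eve→Nora→Liam→Omar→Judy
Eve→Nora→Liam→Pia→Omar→Judy
Eve→Pia→Omar→Judy

9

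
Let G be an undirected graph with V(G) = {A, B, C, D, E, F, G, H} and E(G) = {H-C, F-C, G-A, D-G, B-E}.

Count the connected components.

3

From A: component {A, D, G}.
From B: component {B, E}.
From C: component {C, F, H}.
That's 3 components.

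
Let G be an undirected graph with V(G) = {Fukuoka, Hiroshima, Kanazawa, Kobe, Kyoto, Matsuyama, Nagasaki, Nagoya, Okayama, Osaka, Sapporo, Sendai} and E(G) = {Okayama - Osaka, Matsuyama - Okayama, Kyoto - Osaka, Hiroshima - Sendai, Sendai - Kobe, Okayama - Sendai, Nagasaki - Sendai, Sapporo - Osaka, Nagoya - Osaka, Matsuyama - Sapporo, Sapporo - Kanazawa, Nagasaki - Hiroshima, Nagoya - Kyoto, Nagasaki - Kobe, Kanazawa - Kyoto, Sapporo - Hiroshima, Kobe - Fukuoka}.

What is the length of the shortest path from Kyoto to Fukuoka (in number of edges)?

Distance 0: Kyoto.
Distance 1: Kanazawa, Nagoya, Osaka.
Distance 2: Okayama, Sapporo.
Distance 3: Hiroshima, Matsuyama, Sendai.
Distance 4: Kobe, Nagasaki.
Distance 5: Fukuoka — contains Fukuoka.

5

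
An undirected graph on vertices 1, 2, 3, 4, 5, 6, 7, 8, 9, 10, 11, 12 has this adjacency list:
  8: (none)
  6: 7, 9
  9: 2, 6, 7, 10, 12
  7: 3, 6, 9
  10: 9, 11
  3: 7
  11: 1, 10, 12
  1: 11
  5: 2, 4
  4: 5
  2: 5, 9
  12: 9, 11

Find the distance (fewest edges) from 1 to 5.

5

Distance 0: 1.
Distance 1: 11.
Distance 2: 10, 12.
Distance 3: 9.
Distance 4: 2, 6, 7.
Distance 5: 3, 5 — contains 5.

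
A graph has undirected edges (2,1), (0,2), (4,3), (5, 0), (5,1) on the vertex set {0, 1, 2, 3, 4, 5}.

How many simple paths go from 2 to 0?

2–0
2–1–5–0

2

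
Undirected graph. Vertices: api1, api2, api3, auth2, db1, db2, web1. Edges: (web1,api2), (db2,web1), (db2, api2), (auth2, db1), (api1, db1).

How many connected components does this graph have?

3

From api1: component {api1, auth2, db1}.
From api2: component {api2, db2, web1}.
From api3: component {api3}.
That's 3 components.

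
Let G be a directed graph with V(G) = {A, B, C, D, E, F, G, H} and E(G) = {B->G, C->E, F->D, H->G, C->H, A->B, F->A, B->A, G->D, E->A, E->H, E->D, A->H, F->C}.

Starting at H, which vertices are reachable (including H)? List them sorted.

D, G, H

Start at H.
Its neighbours: G.
Then their neighbours: D.
Nothing further is reachable.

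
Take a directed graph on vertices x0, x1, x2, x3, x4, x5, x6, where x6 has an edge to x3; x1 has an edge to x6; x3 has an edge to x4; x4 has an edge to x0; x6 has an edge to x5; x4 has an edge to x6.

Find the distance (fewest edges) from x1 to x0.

4

Distance 0: x1.
Distance 1: x6.
Distance 2: x3, x5.
Distance 3: x4.
Distance 4: x0 — contains x0.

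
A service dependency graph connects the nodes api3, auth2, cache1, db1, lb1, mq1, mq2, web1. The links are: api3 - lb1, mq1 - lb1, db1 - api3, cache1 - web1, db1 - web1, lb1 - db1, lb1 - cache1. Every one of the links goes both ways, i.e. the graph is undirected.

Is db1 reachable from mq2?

mq2 has no edges, so nothing is reachable from it.

No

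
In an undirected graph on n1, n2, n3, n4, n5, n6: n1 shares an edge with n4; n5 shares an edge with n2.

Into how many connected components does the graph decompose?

From n1: component {n1, n4}.
From n2: component {n2, n5}.
From n3: component {n3}.
From n6: component {n6}.
That's 4 components.

4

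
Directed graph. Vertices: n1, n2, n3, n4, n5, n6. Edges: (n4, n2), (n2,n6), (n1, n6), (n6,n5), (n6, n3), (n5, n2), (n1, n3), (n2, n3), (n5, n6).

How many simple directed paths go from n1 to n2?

1

n1→n6→n5→n2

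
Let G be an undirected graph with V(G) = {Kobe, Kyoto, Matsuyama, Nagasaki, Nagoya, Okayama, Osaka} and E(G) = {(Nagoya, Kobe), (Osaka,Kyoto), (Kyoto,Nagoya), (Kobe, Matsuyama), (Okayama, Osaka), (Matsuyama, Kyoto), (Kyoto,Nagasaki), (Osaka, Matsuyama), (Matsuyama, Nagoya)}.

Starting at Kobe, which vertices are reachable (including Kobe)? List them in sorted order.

Start at Kobe.
Its neighbours: Matsuyama, Nagoya.
Then their neighbours: Kyoto, Osaka.
Then next layer: Nagasaki, Okayama.
Every vertex is now reached.

Kobe, Kyoto, Matsuyama, Nagasaki, Nagoya, Okayama, Osaka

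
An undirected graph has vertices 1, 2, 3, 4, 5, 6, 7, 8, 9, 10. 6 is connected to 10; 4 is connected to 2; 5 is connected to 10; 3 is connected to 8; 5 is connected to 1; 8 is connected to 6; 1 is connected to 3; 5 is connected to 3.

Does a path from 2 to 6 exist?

Explore from 2.
Distance 1: reach 4.
The search is exhausted without reaching 6; it lies in a different component.

No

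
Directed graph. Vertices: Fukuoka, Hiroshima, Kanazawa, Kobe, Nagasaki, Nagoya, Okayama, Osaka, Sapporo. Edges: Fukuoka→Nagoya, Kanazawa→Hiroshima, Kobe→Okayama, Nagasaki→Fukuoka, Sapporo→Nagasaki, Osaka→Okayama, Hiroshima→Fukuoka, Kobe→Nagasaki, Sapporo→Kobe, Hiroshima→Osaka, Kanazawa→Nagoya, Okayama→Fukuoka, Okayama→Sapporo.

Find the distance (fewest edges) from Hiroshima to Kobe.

Distance 0: Hiroshima.
Distance 1: Fukuoka, Osaka.
Distance 2: Nagoya, Okayama.
Distance 3: Sapporo.
Distance 4: Kobe, Nagasaki — contains Kobe.

4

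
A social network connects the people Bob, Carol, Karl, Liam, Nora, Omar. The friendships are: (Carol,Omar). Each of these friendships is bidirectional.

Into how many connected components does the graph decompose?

5

From Bob: component {Bob}.
From Carol: component {Carol, Omar}.
From Karl: component {Karl}.
From Liam: component {Liam}.
From Nora: component {Nora}.
That's 5 components.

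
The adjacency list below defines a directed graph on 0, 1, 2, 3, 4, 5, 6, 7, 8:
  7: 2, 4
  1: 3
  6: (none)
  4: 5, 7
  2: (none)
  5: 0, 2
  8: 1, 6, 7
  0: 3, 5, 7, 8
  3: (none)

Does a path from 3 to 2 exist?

3 has no outgoing edges, so nothing is reachable from it.

No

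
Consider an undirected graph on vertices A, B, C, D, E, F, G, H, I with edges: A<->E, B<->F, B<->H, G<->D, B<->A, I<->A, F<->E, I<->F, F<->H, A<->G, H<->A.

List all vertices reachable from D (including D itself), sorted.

A, B, D, E, F, G, H, I

Start at D.
Its neighbours: G.
Then their neighbours: A.
Then next layer: B, E, H, I.
Then next layer: F.
Nothing further is reachable.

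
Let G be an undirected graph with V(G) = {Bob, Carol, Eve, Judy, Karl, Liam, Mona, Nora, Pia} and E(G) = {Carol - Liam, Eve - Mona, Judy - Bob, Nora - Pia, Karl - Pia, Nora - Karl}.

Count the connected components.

From Bob: component {Bob, Judy}.
From Carol: component {Carol, Liam}.
From Eve: component {Eve, Mona}.
From Karl: component {Karl, Nora, Pia}.
That's 4 components.

4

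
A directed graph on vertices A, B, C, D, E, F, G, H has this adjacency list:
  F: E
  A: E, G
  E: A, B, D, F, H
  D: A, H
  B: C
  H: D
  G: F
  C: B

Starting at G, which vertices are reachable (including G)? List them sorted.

Start at G.
Its neighbours: F.
Then their neighbours: E.
Then next layer: A, B, D, H.
Then next layer: C.
Every vertex is now reached.

A, B, C, D, E, F, G, H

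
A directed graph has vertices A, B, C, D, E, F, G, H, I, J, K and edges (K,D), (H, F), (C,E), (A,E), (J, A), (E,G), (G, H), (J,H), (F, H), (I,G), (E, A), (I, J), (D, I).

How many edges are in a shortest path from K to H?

4

Distance 0: K.
Distance 1: D.
Distance 2: I.
Distance 3: G, J.
Distance 4: A, H — contains H.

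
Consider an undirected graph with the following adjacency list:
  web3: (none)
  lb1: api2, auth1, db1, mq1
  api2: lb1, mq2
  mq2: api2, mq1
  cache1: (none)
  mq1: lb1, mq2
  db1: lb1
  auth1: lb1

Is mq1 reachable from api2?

Explore from api2.
Distance 1: reach lb1, mq2.
Distance 2: reach auth1, db1, mq1.
Found mq1.

Yes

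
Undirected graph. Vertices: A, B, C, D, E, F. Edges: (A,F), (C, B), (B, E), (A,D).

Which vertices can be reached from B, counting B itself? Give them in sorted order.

B, C, E

Start at B.
Its neighbours: C, E.
Nothing further is reachable.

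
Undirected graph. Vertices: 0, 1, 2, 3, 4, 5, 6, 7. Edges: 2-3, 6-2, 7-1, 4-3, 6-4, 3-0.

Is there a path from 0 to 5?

Explore from 0.
Distance 1: reach 3.
Distance 2: reach 2, 4.
Distance 3: reach 6.
The search is exhausted without reaching 5; it lies in a different component.

No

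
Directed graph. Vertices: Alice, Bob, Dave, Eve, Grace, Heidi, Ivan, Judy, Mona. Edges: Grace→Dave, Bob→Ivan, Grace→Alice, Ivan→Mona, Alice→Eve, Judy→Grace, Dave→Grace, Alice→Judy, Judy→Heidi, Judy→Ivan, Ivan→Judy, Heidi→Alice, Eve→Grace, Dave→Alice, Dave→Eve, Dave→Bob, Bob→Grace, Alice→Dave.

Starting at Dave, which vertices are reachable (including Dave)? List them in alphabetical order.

Start at Dave.
Its neighbours: Alice, Bob, Eve, Grace.
Then their neighbours: Ivan, Judy.
Then next layer: Heidi, Mona.
Every vertex is now reached.

Alice, Bob, Dave, Eve, Grace, Heidi, Ivan, Judy, Mona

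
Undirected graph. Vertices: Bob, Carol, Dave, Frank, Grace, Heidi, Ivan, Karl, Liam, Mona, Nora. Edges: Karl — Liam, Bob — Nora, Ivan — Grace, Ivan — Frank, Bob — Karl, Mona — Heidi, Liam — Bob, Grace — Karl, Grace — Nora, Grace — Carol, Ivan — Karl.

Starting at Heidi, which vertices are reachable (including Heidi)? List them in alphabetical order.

Heidi, Mona

Start at Heidi.
Its neighbours: Mona.
Nothing further is reachable.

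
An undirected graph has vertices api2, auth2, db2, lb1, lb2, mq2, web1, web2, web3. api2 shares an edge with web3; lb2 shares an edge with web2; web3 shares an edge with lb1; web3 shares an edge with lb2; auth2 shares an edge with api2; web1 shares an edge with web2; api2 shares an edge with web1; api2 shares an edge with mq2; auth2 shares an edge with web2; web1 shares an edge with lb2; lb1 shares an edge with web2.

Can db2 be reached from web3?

No

Explore from web3.
Distance 1: reach api2, lb1, lb2.
Distance 2: reach auth2, mq2, web1, web2.
The search is exhausted without reaching db2; it lies in a different component.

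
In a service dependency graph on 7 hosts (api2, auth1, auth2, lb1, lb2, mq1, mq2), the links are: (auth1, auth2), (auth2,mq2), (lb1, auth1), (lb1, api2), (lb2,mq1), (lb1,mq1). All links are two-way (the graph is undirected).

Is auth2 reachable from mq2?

Yes

Explore from mq2.
Distance 1: reach auth2.
Found auth2.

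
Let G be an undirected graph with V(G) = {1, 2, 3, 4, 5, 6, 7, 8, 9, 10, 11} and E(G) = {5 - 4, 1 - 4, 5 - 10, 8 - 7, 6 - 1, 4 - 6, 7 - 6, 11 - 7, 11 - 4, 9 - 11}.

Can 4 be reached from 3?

3 has no edges, so nothing is reachable from it.

No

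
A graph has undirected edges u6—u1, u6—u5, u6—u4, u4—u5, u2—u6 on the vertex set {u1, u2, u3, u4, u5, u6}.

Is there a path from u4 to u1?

Yes

Explore from u4.
Distance 1: reach u5, u6.
Distance 2: reach u1, u2.
Found u1.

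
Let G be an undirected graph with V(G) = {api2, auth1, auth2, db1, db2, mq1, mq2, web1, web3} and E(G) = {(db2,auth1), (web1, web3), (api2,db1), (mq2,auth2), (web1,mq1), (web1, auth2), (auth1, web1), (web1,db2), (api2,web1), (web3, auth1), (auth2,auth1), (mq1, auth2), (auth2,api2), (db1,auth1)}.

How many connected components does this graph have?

1

From api2: component {api2, auth1, auth2, db1, db2, mq1, mq2, web1, web3}.
That's 1 component.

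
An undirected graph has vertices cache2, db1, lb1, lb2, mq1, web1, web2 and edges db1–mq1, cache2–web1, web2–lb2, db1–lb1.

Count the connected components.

From cache2: component {cache2, web1}.
From db1: component {db1, lb1, mq1}.
From lb2: component {lb2, web2}.
That's 3 components.

3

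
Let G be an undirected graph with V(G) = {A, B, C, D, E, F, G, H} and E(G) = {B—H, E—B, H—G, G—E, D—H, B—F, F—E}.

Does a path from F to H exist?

Explore from F.
Distance 1: reach B, E.
Distance 2: reach G, H.
Found H.

Yes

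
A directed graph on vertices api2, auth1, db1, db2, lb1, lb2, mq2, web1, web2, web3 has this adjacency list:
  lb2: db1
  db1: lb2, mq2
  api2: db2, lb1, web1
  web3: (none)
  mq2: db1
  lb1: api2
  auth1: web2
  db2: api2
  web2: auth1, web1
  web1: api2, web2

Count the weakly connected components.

From api2: component {api2, auth1, db2, lb1, web1, web2}.
From db1: component {db1, lb2, mq2}.
From web3: component {web3}.
That's 3 components.

3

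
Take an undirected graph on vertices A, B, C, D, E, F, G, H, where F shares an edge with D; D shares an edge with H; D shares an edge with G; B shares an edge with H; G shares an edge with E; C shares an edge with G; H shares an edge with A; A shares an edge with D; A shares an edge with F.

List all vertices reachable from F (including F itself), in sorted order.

Start at F.
Its neighbours: A, D.
Then their neighbours: G, H.
Then next layer: B, C, E.
Every vertex is now reached.

A, B, C, D, E, F, G, H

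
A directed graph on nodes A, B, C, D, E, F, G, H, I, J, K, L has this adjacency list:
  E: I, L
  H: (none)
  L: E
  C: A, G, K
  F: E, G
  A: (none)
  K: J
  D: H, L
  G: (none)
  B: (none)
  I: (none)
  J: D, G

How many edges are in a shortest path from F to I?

Distance 0: F.
Distance 1: E, G.
Distance 2: I, L — contains I.

2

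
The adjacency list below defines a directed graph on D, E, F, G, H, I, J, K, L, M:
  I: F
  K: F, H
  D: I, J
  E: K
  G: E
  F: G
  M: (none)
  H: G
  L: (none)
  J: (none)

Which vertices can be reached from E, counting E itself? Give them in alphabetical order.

Start at E.
Its neighbours: K.
Then their neighbours: F, H.
Then next layer: G.
Nothing further is reachable.

E, F, G, H, K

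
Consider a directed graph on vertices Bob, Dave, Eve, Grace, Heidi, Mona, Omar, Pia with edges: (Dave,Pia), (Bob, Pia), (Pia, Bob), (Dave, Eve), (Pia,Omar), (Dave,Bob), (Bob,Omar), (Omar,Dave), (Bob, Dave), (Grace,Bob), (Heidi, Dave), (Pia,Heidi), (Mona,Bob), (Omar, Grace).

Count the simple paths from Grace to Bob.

Grace→Bob

1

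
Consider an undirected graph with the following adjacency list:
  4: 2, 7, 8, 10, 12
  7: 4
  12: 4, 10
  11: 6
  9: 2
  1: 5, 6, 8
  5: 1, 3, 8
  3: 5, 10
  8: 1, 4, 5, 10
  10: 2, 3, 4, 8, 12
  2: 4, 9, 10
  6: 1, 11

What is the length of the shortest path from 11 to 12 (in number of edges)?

5

Distance 0: 11.
Distance 1: 6.
Distance 2: 1.
Distance 3: 5, 8.
Distance 4: 3, 4, 10.
Distance 5: 2, 7, 12 — contains 12.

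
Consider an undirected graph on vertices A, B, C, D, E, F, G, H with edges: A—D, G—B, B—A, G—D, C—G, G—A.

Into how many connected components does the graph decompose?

4

From A: component {A, B, C, D, G}.
From E: component {E}.
From F: component {F}.
From H: component {H}.
That's 4 components.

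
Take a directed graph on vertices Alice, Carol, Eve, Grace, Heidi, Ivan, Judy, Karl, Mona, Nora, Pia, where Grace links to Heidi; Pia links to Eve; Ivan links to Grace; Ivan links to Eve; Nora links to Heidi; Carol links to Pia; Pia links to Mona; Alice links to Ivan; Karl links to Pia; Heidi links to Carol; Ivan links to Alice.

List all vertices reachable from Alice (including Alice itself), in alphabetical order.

Start at Alice.
Its neighbours: Ivan.
Then their neighbours: Eve, Grace.
Then next layer: Heidi.
Then next layer: Carol.
Then next layer: Pia.
Then next layer: Mona.
Nothing further is reachable.

Alice, Carol, Eve, Grace, Heidi, Ivan, Mona, Pia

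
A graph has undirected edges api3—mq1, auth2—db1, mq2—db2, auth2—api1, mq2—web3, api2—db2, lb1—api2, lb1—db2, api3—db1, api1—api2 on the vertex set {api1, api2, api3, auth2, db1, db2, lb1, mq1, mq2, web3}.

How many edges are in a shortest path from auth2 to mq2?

4

Distance 0: auth2.
Distance 1: api1, db1.
Distance 2: api2, api3.
Distance 3: db2, lb1, mq1.
Distance 4: mq2 — contains mq2.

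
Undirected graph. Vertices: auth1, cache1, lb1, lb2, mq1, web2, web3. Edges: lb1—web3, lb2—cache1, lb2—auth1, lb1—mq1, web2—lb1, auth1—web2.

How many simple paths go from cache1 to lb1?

cache1–lb2–auth1–web2–lb1

1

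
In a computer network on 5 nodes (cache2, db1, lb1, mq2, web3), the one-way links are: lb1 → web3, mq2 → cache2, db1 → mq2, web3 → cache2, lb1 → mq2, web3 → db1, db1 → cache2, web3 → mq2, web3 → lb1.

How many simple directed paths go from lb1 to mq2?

lb1→mq2
lb1→web3→db1→mq2
lb1→web3→mq2

3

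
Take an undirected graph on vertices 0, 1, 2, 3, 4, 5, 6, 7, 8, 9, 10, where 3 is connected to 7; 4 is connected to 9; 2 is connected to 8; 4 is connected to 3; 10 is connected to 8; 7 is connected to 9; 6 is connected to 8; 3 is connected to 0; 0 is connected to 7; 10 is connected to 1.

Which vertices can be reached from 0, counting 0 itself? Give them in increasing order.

Start at 0.
Its neighbours: 3, 7.
Then their neighbours: 4, 9.
Nothing further is reachable.

0, 3, 4, 7, 9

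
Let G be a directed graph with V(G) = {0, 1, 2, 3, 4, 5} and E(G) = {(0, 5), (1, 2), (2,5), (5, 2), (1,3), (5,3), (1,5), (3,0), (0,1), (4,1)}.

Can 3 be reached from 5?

Explore from 5.
Distance 1: reach 2, 3.
Found 3.

Yes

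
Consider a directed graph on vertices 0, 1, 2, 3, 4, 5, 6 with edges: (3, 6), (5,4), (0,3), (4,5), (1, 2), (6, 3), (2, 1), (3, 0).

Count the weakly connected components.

From 0: component {0, 3, 6}.
From 1: component {1, 2}.
From 4: component {4, 5}.
That's 3 components.

3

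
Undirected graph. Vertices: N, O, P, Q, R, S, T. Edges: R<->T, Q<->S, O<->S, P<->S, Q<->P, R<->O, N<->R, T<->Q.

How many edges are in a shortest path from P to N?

Distance 0: P.
Distance 1: Q, S.
Distance 2: O, T.
Distance 3: R.
Distance 4: N — contains N.

4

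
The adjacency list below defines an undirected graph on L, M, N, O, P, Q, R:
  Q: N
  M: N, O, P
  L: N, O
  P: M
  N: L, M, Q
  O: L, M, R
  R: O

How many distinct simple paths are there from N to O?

N–L–O
N–M–O

2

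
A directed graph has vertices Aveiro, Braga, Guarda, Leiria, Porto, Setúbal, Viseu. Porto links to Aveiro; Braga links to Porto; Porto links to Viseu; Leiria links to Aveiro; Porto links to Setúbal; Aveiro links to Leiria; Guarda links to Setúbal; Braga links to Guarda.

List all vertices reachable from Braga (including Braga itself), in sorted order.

Start at Braga.
Its neighbours: Guarda, Porto.
Then their neighbours: Aveiro, Setúbal, Viseu.
Then next layer: Leiria.
Every vertex is now reached.

Aveiro, Braga, Guarda, Leiria, Porto, Setúbal, Viseu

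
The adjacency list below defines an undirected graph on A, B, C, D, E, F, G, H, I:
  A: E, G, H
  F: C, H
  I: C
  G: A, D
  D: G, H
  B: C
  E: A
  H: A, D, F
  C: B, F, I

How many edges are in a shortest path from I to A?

4

Distance 0: I.
Distance 1: C.
Distance 2: B, F.
Distance 3: H.
Distance 4: A, D — contains A.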